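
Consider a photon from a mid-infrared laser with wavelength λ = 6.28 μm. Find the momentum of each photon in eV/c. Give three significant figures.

0.197 eV/c

Take h = 6.62607015e-34 J·s, c = 2.99792458e8 m/s, 1 eV = 1.602176634e-19 J.
In SI units: λ = 6.28 μm = 6.28e-6 m.
Since p = h/λ for a photon, p = 1.055e-28 kg·m/s.
Converting to eV/c: p = 0.1974 eV/c ≈ 0.197 eV/c.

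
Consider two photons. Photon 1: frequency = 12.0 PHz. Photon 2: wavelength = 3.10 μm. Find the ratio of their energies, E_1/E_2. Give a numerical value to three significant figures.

124

E_1 = 7.951 × 10^-18 J (from frequency = 12.0 PHz, via E = hf).
E_2 = 6.408 × 10^-20 J (from wavelength = 3.10 μm, via E = hc/λ).
Ratio = 7.951 × 10^-18 / 6.408 × 10^-20 = 124.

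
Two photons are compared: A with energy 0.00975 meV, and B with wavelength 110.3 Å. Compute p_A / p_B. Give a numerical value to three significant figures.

p_A = 5.211·10^-33 kg·m/s (from energy = 0.00975 meV, via p = E/c).
p_B = 6.007·10^-26 kg·m/s (from wavelength = 110.3 Å, via p = h/λ).
Ratio = 5.211·10^-33 / 6.007·10^-26 = 8.67·10^-8.

8.67·10^-8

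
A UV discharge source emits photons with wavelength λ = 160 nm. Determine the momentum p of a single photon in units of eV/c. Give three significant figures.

7.75 eV/c

Use h = 6.62607015 × 10^-34 J·s, c = 2.99792458 × 10^8 m/s, 1 eV = 1.602176634 × 10^-19 J.
In SI units: λ = 160 nm = 1.6 × 10^-7 m.
For a photon p = h/λ, so p = 4.141 × 10^-27 kg·m/s.
Converting to eV/c: p = 7.749 eV/c ≈ 7.75 eV/c.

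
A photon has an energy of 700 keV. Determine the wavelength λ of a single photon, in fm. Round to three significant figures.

1770 fm

Use h = 6.62607015e-34 J·s, c = 2.99792458e8 m/s, 1 eV = 1.602176634e-19 J.
In SI units: E = 700 keV = 1.1215e-13 J.
For a photon λ = hc/E, so λ = 1.771e-12 m.
Converting to fm: λ = 1771 fm ≈ 1770 fm.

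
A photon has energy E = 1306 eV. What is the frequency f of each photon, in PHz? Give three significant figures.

316 PHz

First convert: E = 1306 eV = 2.0924e-16 J.
The photon relation is f = E/h, giving f = 3.158e17 Hz.
Converting to PHz: f = 315.8 PHz ≈ 316 PHz.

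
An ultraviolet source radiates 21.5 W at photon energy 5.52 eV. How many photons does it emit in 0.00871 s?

Total energy: E_total = P·t = 21.5 × 0.00871 = 0.1873 J.
Per-photon energy: E = 8.844e-19 J.
N = E_total / E_photon = 2.12e17.

2.12e17 photons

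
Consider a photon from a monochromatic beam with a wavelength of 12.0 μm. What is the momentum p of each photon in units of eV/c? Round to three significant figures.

0.103 eV/c

First convert: λ = 12.0 μm = 1.20 × 10^-5 m.
Apply p = h/λ: p = 5.522 × 10^-29 kg·m/s.
Converting to eV/c: p = 0.1033 eV/c ≈ 0.103 eV/c.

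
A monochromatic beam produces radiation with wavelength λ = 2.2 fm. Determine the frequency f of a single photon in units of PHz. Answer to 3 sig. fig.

1.36·10^8 PHz

(c = 2.99792458·10^8 m/s.)
First convert: λ = 2.2 fm = 2.2·10^-15 m.
The photon relation is f = c/λ, giving f = 1.363·10^23 Hz.
Converting to PHz: f = 1.363·10^8 PHz ≈ 1.36·10^8 PHz.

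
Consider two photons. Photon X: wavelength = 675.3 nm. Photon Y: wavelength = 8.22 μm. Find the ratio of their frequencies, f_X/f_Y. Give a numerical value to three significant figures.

f_X = 4.439·10^14 Hz (from wavelength = 675.3 nm, via f = c/λ).
f_Y = 3.647·10^13 Hz (from wavelength = 8.22 μm, via f = c/λ).
Ratio = 4.439·10^14 / 3.647·10^13 = 12.2.

12.2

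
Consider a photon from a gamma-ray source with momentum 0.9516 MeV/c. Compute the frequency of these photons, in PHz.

Take h = 6.62607015e-34 J·s, c = 2.99792458e8 m/s, 1 eV = 1.602176634e-19 J.
First convert: p = 0.9516 MeV/c = 5.0856e-22 kg·m/s.
For a photon f = pc/h, so f = 2.301e20 Hz.
Converting to PHz: f = 230100 PHz ≈ 2.30e5 PHz.

2.30e5 PHz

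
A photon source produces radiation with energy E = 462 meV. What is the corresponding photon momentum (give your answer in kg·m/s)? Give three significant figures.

(c = 2.99792458 × 10^8 m/s, 1 eV = 1.602176634 × 10^-19 J.)
First convert: E = 462 meV = 7.4021 × 10^-20 J.
Since p = E/c for a photon, p = 2.469 × 10^-28 kg·m/s.
So p ≈ 2.47 × 10^-28 kg·m/s.

2.47 × 10^-28 kg·m/s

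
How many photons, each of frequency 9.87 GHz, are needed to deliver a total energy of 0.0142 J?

2.17e21 photons

Per-photon energy: E = 6.540e-24 J (from frequency = 9.87 GHz).
N = E_total / E_photon = 0.0142 J / 6.540e-24 J = 2.17e21.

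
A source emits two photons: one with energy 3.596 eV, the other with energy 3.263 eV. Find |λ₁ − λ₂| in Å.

Using λ = hc/E: λ₁ = 3.4478e-7 m, λ₂ = 3.7997e-7 m.
|Δλ| = |3.4478e-7 − 3.7997e-7| = 3.52e-8 m = 352 Å.

352 Å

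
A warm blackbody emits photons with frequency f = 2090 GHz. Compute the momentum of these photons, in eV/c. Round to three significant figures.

(h = 6.62607015 × 10^-34 J·s, c = 2.99792458 × 10^8 m/s, 1 eV = 1.602176634 × 10^-19 J.)
Convert to SI: f = 2090 GHz = 2.09 × 10^12 Hz.
Apply p = hf/c: p = 4.619 × 10^-30 kg·m/s.
Converting to eV/c: p = 0.008644 eV/c ≈ 8.64 × 10^-3 eV/c.

8.64 × 10^-3 eV/c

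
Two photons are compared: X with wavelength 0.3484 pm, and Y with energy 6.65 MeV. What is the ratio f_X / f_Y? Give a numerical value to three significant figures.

0.535

f_X = 8.605 × 10^20 Hz (from wavelength = 0.3484 pm, via f = c/λ).
f_Y = 1.608 × 10^21 Hz (from energy = 6.65 MeV, via f = E/h).
Ratio = 8.605 × 10^20 / 1.608 × 10^21 = 0.535.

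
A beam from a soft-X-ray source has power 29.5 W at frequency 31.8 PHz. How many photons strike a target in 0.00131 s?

1.83·10^15 photons

Total energy: E_total = P·t = 29.5 × 0.00131 = 0.03864 J.
Per-photon energy: E = 2.107·10^-17 J.
N = E_total / E_photon = 1.83·10^15.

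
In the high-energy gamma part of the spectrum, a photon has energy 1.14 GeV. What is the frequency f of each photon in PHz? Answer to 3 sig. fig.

2.76 × 10^8 PHz

(h = 6.62607015 × 10^-34 J·s, 1 eV = 1.602176634 × 10^-19 J.)
Convert to SI: E = 1.14 GeV = 1.8265 × 10^-10 J.
Since f = E/h for a photon, f = 2.757 × 10^23 Hz.
Converting to PHz: f = 2.757 × 10^8 PHz ≈ 2.76 × 10^8 PHz.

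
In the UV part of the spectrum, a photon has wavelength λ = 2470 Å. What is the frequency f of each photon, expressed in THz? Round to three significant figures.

1210 THz

In SI units: λ = 2470 Å = 2.47 × 10^-7 m.
Apply f = c/λ: f = 1.214 × 10^15 Hz.
Converting to THz: f = 1214 THz ≈ 1210 THz.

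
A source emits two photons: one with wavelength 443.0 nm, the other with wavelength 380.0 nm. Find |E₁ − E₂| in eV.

Using E = hc/λ: E₁ = 4.4841e-19 J, E₂ = 5.2275e-19 J.
|ΔE| = |4.4841e-19 − 5.2275e-19| = 7.43e-20 J = 0.464 eV.

0.464 eV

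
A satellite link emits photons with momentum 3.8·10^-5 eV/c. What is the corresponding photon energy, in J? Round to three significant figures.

6.09·10^-24 J

Convert to SI: p = 3.8·10^-5 eV/c = 2.0308·10^-32 kg·m/s.
The photon relation is E = pc, giving E = 6.088·10^-24 J.
So E ≈ 6.09·10^-24 J.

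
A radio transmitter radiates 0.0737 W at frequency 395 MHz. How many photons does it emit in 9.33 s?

2.63 × 10^24 photons

Total energy: E_total = P·t = 0.0737 × 9.33 = 0.6876 J.
Per-photon energy: E = 2.617 × 10^-25 J.
N = E_total / E_photon = 2.63 × 10^24.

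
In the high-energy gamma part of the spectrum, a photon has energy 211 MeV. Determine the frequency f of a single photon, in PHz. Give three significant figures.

(h = 6.62607015e-34 J·s, 1 eV = 1.602176634e-19 J.)
First convert: E = 211 MeV = 3.3806e-11 J.
Since f = E/h for a photon, f = 5.102e22 Hz.
Converting to PHz: f = 5.102e7 PHz ≈ 5.10e7 PHz.

5.10e7 PHz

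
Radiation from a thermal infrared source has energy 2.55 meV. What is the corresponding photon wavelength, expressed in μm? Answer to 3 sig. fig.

486 μm

(h = 6.62607015 × 10^-34 J·s, c = 2.99792458 × 10^8 m/s, 1 eV = 1.602176634 × 10^-19 J.)
Convert to SI: E = 2.55 meV = 4.0856 × 10^-22 J.
The photon relation is λ = hc/E, giving λ = 4.862 × 10^-4 m.
Converting to μm: λ = 486.2 μm ≈ 486 μm.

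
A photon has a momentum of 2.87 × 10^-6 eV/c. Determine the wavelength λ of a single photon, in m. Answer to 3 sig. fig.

In SI units: p = 2.87 × 10^-6 eV/c = 1.5338 × 10^-33 kg·m/s.
Apply λ = h/p: λ = 0.4320 m.
So λ ≈ 0.432 m.

0.432 m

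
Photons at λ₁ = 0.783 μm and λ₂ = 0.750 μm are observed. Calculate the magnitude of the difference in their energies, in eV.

0.0697 eV

Using E = hc/λ: E₁ = 2.537 × 10^-19 J, E₂ = 2.649 × 10^-19 J.
|ΔE| = |2.537 × 10^-19 − 2.649 × 10^-19| = 1.12 × 10^-20 J = 0.0697 eV.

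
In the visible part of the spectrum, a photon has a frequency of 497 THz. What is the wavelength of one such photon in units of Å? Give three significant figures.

6030 Å

Use c = 2.99792458 × 10^8 m/s.
First convert: f = 497 THz = 4.97 × 10^14 Hz.
For a photon λ = c/f, so λ = 6.032 × 10^-7 m.
Converting to Å: λ = 6032 Å ≈ 6030 Å.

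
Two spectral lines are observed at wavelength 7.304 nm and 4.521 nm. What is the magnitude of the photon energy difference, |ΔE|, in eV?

Using E = hc/λ: E₁ = 2.7197 × 10^-17 J, E₂ = 4.3938 × 10^-17 J.
|ΔE| = |2.7197 × 10^-17 − 4.3938 × 10^-17| = 1.67 × 10^-17 J = 104 eV.

104 eV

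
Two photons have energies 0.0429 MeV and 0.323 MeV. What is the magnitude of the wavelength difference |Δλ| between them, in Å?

0.251 Å

Using λ = hc/E: λ₁ = 2.890e-11 m, λ₂ = 3.839e-12 m.
|Δλ| = |2.890e-11 − 3.839e-12| = 2.51e-11 m = 0.251 Å.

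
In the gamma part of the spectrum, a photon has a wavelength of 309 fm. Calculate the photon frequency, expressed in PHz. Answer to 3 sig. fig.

9.70 × 10^5 PHz

(c = 2.99792458 × 10^8 m/s.)
First convert: λ = 309 fm = 3.09 × 10^-13 m.
For a photon f = c/λ, so f = 9.702 × 10^20 Hz.
Converting to PHz: f = 970200 PHz ≈ 9.70 × 10^5 PHz.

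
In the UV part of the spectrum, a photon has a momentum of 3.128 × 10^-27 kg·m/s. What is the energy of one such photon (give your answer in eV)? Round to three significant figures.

Since E = pc for a photon, E = 9.378 × 10^-19 J.
Converting to eV: E = 5.853 eV ≈ 5.85 eV.

5.85 eV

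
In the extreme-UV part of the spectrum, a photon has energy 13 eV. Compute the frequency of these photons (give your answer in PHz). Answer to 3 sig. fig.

3.14 PHz

Take h = 6.62607015·10^-34 J·s, 1 eV = 1.602176634·10^-19 J.
Convert to SI: E = 13 eV = 2.0828·10^-18 J.
For a photon f = E/h, so f = 3.143·10^15 Hz.
Converting to PHz: f = 3.143 PHz ≈ 3.14 PHz.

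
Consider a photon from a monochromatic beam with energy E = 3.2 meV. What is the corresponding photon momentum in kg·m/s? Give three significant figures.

1.71 × 10^-30 kg·m/s

Use c = 2.99792458 × 10^8 m/s, 1 eV = 1.602176634 × 10^-19 J.
First convert: E = 3.2 meV = 5.1270 × 10^-22 J.
Apply p = E/c: p = 1.710 × 10^-30 kg·m/s.
So p ≈ 1.71 × 10^-30 kg·m/s.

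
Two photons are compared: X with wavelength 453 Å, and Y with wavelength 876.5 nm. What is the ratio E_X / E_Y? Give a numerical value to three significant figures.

E_X = 4.385e-18 J (from wavelength = 453 Å, via E = hc/λ).
E_Y = 2.266e-19 J (from wavelength = 876.5 nm, via E = hc/λ).
Ratio = 4.385e-18 / 2.266e-19 = 19.3.

19.3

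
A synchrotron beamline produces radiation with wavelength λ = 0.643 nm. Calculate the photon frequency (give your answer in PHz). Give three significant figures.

In SI units: λ = 0.643 nm = 6.43 × 10^-10 m.
Apply f = c/λ: f = 4.662 × 10^17 Hz.
Converting to PHz: f = 466.2 PHz ≈ 466 PHz.

466 PHz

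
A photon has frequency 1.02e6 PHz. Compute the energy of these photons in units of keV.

4220 keV

Use h = 6.62607015e-34 J·s, 1 eV = 1.602176634e-19 J.
Convert to SI: f = 1.02e6 PHz = 1.02e21 Hz.
The photon relation is E = hf, giving E = 6.759e-13 J.
Converting to keV: E = 4218 keV ≈ 4220 keV.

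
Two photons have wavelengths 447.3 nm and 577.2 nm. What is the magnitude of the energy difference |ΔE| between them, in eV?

Using E = hc/λ: E₁ = 4.4410 × 10^-19 J, E₂ = 3.4415 × 10^-19 J.
|ΔE| = |4.4410 × 10^-19 − 3.4415 × 10^-19| = 9.99 × 10^-20 J = 0.624 eV.

0.624 eV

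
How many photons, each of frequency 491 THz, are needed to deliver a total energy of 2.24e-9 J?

6.89e9 photons

Per-photon energy: E = 3.253e-19 J (from frequency = 491 THz).
N = E_total / E_photon = 2.24e-9 J / 3.253e-19 J = 6.89e9.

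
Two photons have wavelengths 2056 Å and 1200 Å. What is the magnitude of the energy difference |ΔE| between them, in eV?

4.30 eV

Using E = hc/λ: E₁ = 9.6617 × 10^-19 J, E₂ = 1.6554 × 10^-18 J.
|ΔE| = |9.6617 × 10^-19 − 1.6554 × 10^-18| = 6.89 × 10^-19 J = 4.30 eV.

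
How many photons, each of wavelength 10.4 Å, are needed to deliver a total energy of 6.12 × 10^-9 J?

Per-photon energy: E = 1.910 × 10^-16 J (from wavelength = 10.4 Å).
N = E_total / E_photon = 6.12 × 10^-9 J / 1.910 × 10^-16 J = 3.20 × 10^7.

3.20 × 10^7 photons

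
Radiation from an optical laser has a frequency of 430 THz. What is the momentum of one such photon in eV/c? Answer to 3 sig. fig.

Take h = 6.62607015e-34 J·s, c = 2.99792458e8 m/s, 1 eV = 1.602176634e-19 J.
Convert to SI: f = 430 THz = 4.3e14 Hz.
Apply p = hf/c: p = 9.504e-28 kg·m/s.
Converting to eV/c: p = 1.778 eV/c ≈ 1.78 eV/c.

1.78 eV/c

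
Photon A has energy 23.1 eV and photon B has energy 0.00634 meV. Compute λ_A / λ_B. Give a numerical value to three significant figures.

λ_A = 5.367e-8 m (from energy = 23.1 eV, via λ = hc/E).
λ_B = 0.1956 m (from energy = 0.00634 meV, via λ = hc/E).
Ratio = 5.367e-8 / 0.1956 = 2.74e-7.

2.74e-7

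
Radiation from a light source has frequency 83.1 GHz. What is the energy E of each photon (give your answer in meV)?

Take h = 6.62607015 × 10^-34 J·s, 1 eV = 1.602176634 × 10^-19 J.
Convert to SI: f = 83.1 GHz = 8.31 × 10^10 Hz.
Apply E = hf: E = 5.506 × 10^-23 J.
Converting to meV: E = 0.3437 meV ≈ 0.344 meV.

0.344 meV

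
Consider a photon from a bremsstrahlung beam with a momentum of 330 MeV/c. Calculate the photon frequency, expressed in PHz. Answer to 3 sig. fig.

First convert: p = 330 MeV/c = 1.7636e-19 kg·m/s.
Apply f = pc/h: f = 7.979e22 Hz.
Converting to PHz: f = 7.979e7 PHz ≈ 7.98e7 PHz.

7.98e7 PHz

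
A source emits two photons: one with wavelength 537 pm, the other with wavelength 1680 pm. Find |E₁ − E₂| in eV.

Using E = hc/λ: E₁ = 3.699e-16 J, E₂ = 1.182e-16 J.
|ΔE| = |3.699e-16 − 1.182e-16| = 2.52e-16 J = 1570 eV.

1570 eV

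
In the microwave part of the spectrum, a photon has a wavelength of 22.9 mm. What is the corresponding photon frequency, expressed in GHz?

13.1 GHz

Convert to SI: λ = 22.9 mm = 0.0229 m.
The photon relation is f = c/λ, giving f = 1.309·10^10 Hz.
Converting to GHz: f = 13.09 GHz ≈ 13.1 GHz.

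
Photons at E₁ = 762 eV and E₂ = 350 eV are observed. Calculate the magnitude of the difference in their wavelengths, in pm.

1920 pm

Using λ = hc/E: λ₁ = 1.627e-9 m, λ₂ = 3.542e-9 m.
|Δλ| = |1.627e-9 − 3.542e-9| = 1.92e-9 m = 1920 pm.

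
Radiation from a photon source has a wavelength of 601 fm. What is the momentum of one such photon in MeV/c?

2.06 MeV/c

(h = 6.62607015e-34 J·s, c = 2.99792458e8 m/s, 1 eV = 1.602176634e-19 J.)
First convert: λ = 601 fm = 6.01e-13 m.
The photon relation is p = h/λ, giving p = 1.103e-21 kg·m/s.
Converting to MeV/c: p = 2.063 MeV/c ≈ 2.06 MeV/c.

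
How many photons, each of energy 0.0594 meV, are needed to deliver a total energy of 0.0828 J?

Per-photon energy: E = 9.517e-24 J (from energy = 0.0594 meV).
N = E_total / E_photon = 0.0828 J / 9.517e-24 J = 8.70e21.

8.70e21 photons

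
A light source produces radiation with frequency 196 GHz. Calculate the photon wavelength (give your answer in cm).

0.153 cm

Take c = 2.99792458e8 m/s.
Convert to SI: f = 196 GHz = 1.96e11 Hz.
For a photon λ = c/f, so λ = 0.001530 m.
Converting to cm: λ = 0.1530 cm ≈ 0.153 cm.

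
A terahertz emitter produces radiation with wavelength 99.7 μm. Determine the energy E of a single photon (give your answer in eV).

0.0124 eV

(h = 6.62607015e-34 J·s, c = 2.99792458e8 m/s, 1 eV = 1.602176634e-19 J.)
First convert: λ = 99.7 μm = 9.97e-5 m.
Apply E = hc/λ: E = 1.992e-21 J.
Converting to eV: E = 0.01244 eV ≈ 0.0124 eV.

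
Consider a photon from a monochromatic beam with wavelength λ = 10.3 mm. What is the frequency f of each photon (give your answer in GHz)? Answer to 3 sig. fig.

Use c = 2.99792458 × 10^8 m/s.
In SI units: λ = 10.3 mm = 0.0103 m.
Apply f = c/λ: f = 2.911 × 10^10 Hz.
Converting to GHz: f = 29.11 GHz ≈ 29.1 GHz.

29.1 GHz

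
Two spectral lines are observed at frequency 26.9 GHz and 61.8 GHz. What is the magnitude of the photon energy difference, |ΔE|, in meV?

Using E = hf: E₁ = 1.782e-23 J, E₂ = 4.095e-23 J.
|ΔE| = |1.782e-23 − 4.095e-23| = 2.31e-23 J = 0.144 meV.

0.144 meV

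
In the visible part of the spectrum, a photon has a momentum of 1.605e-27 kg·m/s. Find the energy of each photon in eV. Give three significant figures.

3.00 eV

Apply E = pc: E = 4.812e-19 J.
Converting to eV: E = 3.003 eV ≈ 3.00 eV.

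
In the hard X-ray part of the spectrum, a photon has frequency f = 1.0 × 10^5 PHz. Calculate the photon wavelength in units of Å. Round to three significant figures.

Use c = 2.99792458 × 10^8 m/s.
Convert to SI: f = 1.0 × 10^5 PHz = 1.0 × 10^20 Hz.
Since λ = c/f for a photon, λ = 2.998 × 10^-12 m.
Converting to Å: λ = 0.02998 Å ≈ 0.0300 Å.

0.0300 Å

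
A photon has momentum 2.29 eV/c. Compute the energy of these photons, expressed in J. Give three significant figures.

First convert: p = 2.29 eV/c = 1.2238e-27 kg·m/s.
Apply E = pc: E = 3.669e-19 J.
So E ≈ 3.67e-19 J.

3.67e-19 J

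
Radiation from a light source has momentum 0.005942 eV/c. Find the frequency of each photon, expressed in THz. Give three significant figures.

1.44 THz

In SI units: p = 0.005942 eV/c = 3.1756e-30 kg·m/s.
Apply f = pc/h: f = 1.437e12 Hz.
Converting to THz: f = 1.437 THz ≈ 1.44 THz.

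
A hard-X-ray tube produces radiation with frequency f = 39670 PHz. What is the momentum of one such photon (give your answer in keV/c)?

164 keV/c

Use h = 6.62607015·10^-34 J·s, c = 2.99792458·10^8 m/s, 1 eV = 1.602176634·10^-19 J.
First convert: f = 39670 PHz = 3.967·10^19 Hz.
For a photon p = hf/c, so p = 8.768·10^-23 kg·m/s.
Converting to keV/c: p = 164.1 keV/c ≈ 164 keV/c.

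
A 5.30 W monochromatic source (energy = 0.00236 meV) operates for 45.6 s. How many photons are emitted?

Total energy: E_total = P·t = 5.30 × 45.6 = 241.7 J.
Per-photon energy: E = 3.781 × 10^-25 J.
N = E_total / E_photon = 6.39 × 10^26.

6.39 × 10^26 photons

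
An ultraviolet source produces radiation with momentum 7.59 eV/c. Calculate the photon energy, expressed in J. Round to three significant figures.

1.22·10^-18 J

In SI units: p = 7.59 eV/c = 4.0563·10^-27 kg·m/s.
The photon relation is E = pc, giving E = 1.216·10^-18 J.
So E ≈ 1.22·10^-18 J.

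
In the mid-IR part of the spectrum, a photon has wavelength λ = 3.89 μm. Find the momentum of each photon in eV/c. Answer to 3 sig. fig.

In SI units: λ = 3.89 μm = 3.89e-6 m.
Since p = h/λ for a photon, p = 1.703e-28 kg·m/s.
Converting to eV/c: p = 0.3187 eV/c ≈ 0.319 eV/c.

0.319 eV/c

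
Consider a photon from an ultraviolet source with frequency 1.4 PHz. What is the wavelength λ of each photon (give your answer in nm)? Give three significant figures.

Convert to SI: f = 1.4 PHz = 1.4e15 Hz.
For a photon λ = c/f, so λ = 2.141e-7 m.
Converting to nm: λ = 214.1 nm ≈ 214 nm.

214 nm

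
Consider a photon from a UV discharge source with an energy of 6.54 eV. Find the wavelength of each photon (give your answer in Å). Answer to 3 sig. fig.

1900 Å

Convert to SI: E = 6.54 eV = 1.0478 × 10^-18 J.
Since λ = hc/E for a photon, λ = 1.896 × 10^-7 m.
Converting to Å: λ = 1896 Å ≈ 1900 Å.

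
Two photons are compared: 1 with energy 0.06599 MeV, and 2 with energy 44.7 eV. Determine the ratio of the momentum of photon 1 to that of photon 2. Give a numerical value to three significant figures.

1480

p_1 = 3.527 × 10^-23 kg·m/s (from energy = 0.06599 MeV, via p = E/c).
p_2 = 2.389 × 10^-26 kg·m/s (from energy = 44.7 eV, via p = E/c).
Ratio = 3.527 × 10^-23 / 2.389 × 10^-26 = 1480.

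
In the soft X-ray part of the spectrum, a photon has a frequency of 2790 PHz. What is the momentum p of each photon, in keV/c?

11.5 keV/c

First convert: f = 2790 PHz = 2.79·10^18 Hz.
Since p = hf/c for a photon, p = 6.167·10^-24 kg·m/s.
Converting to keV/c: p = 11.54 keV/c ≈ 11.5 keV/c.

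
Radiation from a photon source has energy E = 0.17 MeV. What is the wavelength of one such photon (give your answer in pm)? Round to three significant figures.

7.29 pm

Take h = 6.62607015e-34 J·s, c = 2.99792458e8 m/s, 1 eV = 1.602176634e-19 J.
Convert to SI: E = 0.17 MeV = 2.7237e-14 J.
Since λ = hc/E for a photon, λ = 7.293e-12 m.
Converting to pm: λ = 7.293 pm ≈ 7.29 pm.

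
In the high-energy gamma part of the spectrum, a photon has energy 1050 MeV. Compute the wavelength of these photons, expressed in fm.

1.18 fm

(h = 6.62607015·10^-34 J·s, c = 2.99792458·10^8 m/s, 1 eV = 1.602176634·10^-19 J.)
Convert to SI: E = 1050 MeV = 1.6823·10^-10 J.
For a photon λ = hc/E, so λ = 1.181·10^-15 m.
Converting to fm: λ = 1.181 fm ≈ 1.18 fm.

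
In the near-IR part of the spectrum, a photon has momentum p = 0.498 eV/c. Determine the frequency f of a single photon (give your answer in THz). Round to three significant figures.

120 THz

Use h = 6.62607015e-34 J·s, c = 2.99792458e8 m/s, 1 eV = 1.602176634e-19 J.
First convert: p = 0.498 eV/c = 2.6615e-28 kg·m/s.
Apply f = pc/h: f = 1.204e14 Hz.
Converting to THz: f = 120.4 THz ≈ 120 THz.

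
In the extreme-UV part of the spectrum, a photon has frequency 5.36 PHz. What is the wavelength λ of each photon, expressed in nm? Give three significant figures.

55.9 nm

Use c = 2.99792458e8 m/s.
In SI units: f = 5.36 PHz = 5.36e15 Hz.
Since λ = c/f for a photon, λ = 5.593e-8 m.
Converting to nm: λ = 55.93 nm ≈ 55.9 nm.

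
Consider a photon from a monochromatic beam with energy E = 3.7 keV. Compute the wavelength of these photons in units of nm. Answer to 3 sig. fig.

0.335 nm

In SI units: E = 3.7 keV = 5.9281e-16 J.
Since λ = hc/E for a photon, λ = 3.351e-10 m.
Converting to nm: λ = 0.3351 nm ≈ 0.335 nm.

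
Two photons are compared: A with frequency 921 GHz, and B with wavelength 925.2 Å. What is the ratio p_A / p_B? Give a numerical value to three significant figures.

p_A = 2.036e-30 kg·m/s (from frequency = 921 GHz, via p = hf/c).
p_B = 7.162e-27 kg·m/s (from wavelength = 925.2 Å, via p = h/λ).
Ratio = 2.036e-30 / 7.162e-27 = 2.84e-4.

2.84e-4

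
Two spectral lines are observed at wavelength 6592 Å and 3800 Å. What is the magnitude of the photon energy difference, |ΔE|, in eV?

1.38 eV

Using E = hc/λ: E₁ = 3.0134e-19 J, E₂ = 5.2275e-19 J.
|ΔE| = |3.0134e-19 − 5.2275e-19| = 2.21e-19 J = 1.38 eV.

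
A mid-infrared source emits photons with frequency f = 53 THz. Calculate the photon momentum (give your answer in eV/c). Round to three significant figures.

0.219 eV/c

Use h = 6.62607015 × 10^-34 J·s, c = 2.99792458 × 10^8 m/s, 1 eV = 1.602176634 × 10^-19 J.
First convert: f = 53 THz = 5.3 × 10^13 Hz.
Since p = hf/c for a photon, p = 1.171 × 10^-28 kg·m/s.
Converting to eV/c: p = 0.2192 eV/c ≈ 0.219 eV/c.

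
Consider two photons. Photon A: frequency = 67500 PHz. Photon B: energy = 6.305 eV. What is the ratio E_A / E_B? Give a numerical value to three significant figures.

E_A = 4.473e-14 J (from frequency = 67500 PHz, via E = hf).
E_B = 1.010e-18 J (from energy = 6.305 eV, via E given directly).
Ratio = 4.473e-14 / 1.010e-18 = 4.43e4.

4.43e4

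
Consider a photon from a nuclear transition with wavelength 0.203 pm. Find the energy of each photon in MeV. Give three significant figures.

First convert: λ = 0.203 pm = 2.03e-13 m.
The photon relation is E = hc/λ, giving E = 9.785e-13 J.
Converting to MeV: E = 6.108 MeV ≈ 6.11 MeV.

6.11 MeV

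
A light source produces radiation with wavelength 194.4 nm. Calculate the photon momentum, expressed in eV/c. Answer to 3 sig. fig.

6.38 eV/c

Convert to SI: λ = 194.4 nm = 1.944 × 10^-7 m.
Since p = h/λ for a photon, p = 3.408 × 10^-27 kg·m/s.
Converting to eV/c: p = 6.378 eV/c ≈ 6.38 eV/c.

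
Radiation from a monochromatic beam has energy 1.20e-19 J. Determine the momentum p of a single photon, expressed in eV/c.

The photon relation is p = E/c, giving p = 4.003e-28 kg·m/s.
Converting to eV/c: p = 0.7490 eV/c ≈ 0.749 eV/c.

0.749 eV/c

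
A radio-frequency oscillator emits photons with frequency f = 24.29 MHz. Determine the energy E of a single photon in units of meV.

1.00 × 10^-4 meV

In SI units: f = 24.29 MHz = 2.429 × 10^7 Hz.
Since E = hf for a photon, E = 1.609 × 10^-26 J.
Converting to meV: E = 1.005 × 10^-4 meV ≈ 1.00 × 10^-4 meV.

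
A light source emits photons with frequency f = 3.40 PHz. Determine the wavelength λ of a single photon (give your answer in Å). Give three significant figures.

Take c = 2.99792458·10^8 m/s.
In SI units: f = 3.40 PHz = 3.40·10^15 Hz.
For a photon λ = c/f, so λ = 8.817·10^-8 m.
Converting to Å: λ = 881.7 Å ≈ 882 Å.

882 Å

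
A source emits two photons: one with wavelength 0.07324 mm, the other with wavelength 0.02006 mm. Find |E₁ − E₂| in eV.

0.0449 eV

Using E = hc/λ: E₁ = 2.7122e-21 J, E₂ = 9.9025e-21 J.
|ΔE| = |2.7122e-21 − 9.9025e-21| = 7.19e-21 J = 0.0449 eV.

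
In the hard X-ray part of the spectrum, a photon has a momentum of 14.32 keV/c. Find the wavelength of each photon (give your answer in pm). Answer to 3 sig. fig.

In SI units: p = 14.32 keV/c = 7.6530e-24 kg·m/s.
Apply λ = h/p: λ = 8.658e-11 m.
Converting to pm: λ = 86.58 pm ≈ 86.6 pm.

86.6 pm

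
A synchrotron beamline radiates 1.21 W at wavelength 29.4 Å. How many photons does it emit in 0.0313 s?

5.61 × 10^14 photons

Total energy: E_total = P·t = 1.21 × 0.0313 = 0.03787 J.
Per-photon energy: E = 6.757 × 10^-17 J.
N = E_total / E_photon = 5.61 × 10^14.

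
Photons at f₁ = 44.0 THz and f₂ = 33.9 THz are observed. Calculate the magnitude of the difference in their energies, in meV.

41.8 meV

Using E = hf: E₁ = 2.915 × 10^-20 J, E₂ = 2.246 × 10^-20 J.
|ΔE| = |2.915 × 10^-20 − 2.246 × 10^-20| = 6.69 × 10^-21 J = 41.8 meV.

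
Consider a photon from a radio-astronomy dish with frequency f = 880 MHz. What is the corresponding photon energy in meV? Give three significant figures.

In SI units: f = 880 MHz = 8.8 × 10^8 Hz.
The photon relation is E = hf, giving E = 5.831 × 10^-25 J.
Converting to meV: E = 0.003639 meV ≈ 3.64 × 10^-3 meV.

3.64 × 10^-3 meV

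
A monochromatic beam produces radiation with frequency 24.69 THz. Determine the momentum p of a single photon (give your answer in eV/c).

Use h = 6.62607015 × 10^-34 J·s, c = 2.99792458 × 10^8 m/s, 1 eV = 1.602176634 × 10^-19 J.
Convert to SI: f = 24.69 THz = 2.469 × 10^13 Hz.
For a photon p = hf/c, so p = 5.457 × 10^-29 kg·m/s.
Converting to eV/c: p = 0.1021 eV/c ≈ 0.102 eV/c.

0.102 eV/c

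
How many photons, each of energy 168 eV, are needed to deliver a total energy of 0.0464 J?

Per-photon energy: E = 2.692·10^-17 J (from energy = 168 eV).
N = E_total / E_photon = 0.0464 J / 2.692·10^-17 J = 1.72·10^15.

1.72·10^15 photons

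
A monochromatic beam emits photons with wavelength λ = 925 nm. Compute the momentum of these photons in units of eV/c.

1.34 eV/c

(h = 6.62607015e-34 J·s, c = 2.99792458e8 m/s, 1 eV = 1.602176634e-19 J.)
Convert to SI: λ = 925 nm = 9.25e-7 m.
Since p = h/λ for a photon, p = 7.163e-28 kg·m/s.
Converting to eV/c: p = 1.340 eV/c ≈ 1.34 eV/c.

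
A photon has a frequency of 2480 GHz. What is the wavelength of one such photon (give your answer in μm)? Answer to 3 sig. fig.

Convert to SI: f = 2480 GHz = 2.48 × 10^12 Hz.
The photon relation is λ = c/f, giving λ = 1.209 × 10^-4 m.
Converting to μm: λ = 120.9 μm ≈ 121 μm.

121 μm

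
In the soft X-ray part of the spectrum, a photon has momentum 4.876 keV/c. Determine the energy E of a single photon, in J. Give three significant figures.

7.81·10^-16 J

Convert to SI: p = 4.876 keV/c = 2.6059·10^-24 kg·m/s.
For a photon E = pc, so E = 7.812·10^-16 J.
So E ≈ 7.81·10^-16 J.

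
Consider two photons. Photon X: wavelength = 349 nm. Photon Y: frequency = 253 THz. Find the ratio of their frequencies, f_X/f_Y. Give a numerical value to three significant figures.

3.40

f_X = 8.590 × 10^14 Hz (from wavelength = 349 nm, via f = c/λ).
f_Y = 2.530 × 10^14 Hz (from frequency = 253 THz, via f given directly).
Ratio = 8.590 × 10^14 / 2.530 × 10^14 = 3.40.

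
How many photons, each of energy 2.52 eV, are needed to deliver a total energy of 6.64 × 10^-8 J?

1.64 × 10^11 photons

Per-photon energy: E = 4.037 × 10^-19 J (from energy = 2.52 eV).
N = E_total / E_photon = 6.64 × 10^-8 J / 4.037 × 10^-19 J = 1.64 × 10^11.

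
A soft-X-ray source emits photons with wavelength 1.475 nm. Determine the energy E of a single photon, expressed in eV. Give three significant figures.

841 eV

First convert: λ = 1.475 nm = 1.475 × 10^-9 m.
Apply E = hc/λ: E = 1.347 × 10^-16 J.
Converting to eV: E = 840.6 eV ≈ 841 eV.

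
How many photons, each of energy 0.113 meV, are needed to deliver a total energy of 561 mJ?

3.10·10^22 photons

Per-photon energy: E = 1.810·10^-23 J (from energy = 0.113 meV).
N = E_total / E_photon = 0.561 J / 1.810·10^-23 J = 3.10·10^22.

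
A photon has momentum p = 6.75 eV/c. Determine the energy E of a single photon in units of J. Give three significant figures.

1.08 × 10^-18 J

(c = 2.99792458 × 10^8 m/s, 1 eV = 1.602176634 × 10^-19 J.)
First convert: p = 6.75 eV/c = 3.6074 × 10^-27 kg·m/s.
Since E = pc for a photon, E = 1.081 × 10^-18 J.
So E ≈ 1.08 × 10^-18 J.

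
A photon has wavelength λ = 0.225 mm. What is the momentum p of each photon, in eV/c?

5.51 × 10^-3 eV/c

Take h = 6.62607015 × 10^-34 J·s, c = 2.99792458 × 10^8 m/s, 1 eV = 1.602176634 × 10^-19 J.
Convert to SI: λ = 0.225 mm = 2.25 × 10^-4 m.
Apply p = h/λ: p = 2.945 × 10^-30 kg·m/s.
Converting to eV/c: p = 0.005510 eV/c ≈ 5.51 × 10^-3 eV/c.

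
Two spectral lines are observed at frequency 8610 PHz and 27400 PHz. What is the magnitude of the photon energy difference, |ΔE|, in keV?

77.7 keV

Using E = hf: E₁ = 5.705e-15 J, E₂ = 1.816e-14 J.
|ΔE| = |5.705e-15 − 1.816e-14| = 1.25e-14 J = 77.7 keV.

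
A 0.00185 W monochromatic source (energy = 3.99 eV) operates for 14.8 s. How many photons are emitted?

4.28 × 10^16 photons

Total energy: E_total = P·t = 0.00185 × 14.8 = 0.02738 J.
Per-photon energy: E = 6.393 × 10^-19 J.
N = E_total / E_photon = 4.28 × 10^16.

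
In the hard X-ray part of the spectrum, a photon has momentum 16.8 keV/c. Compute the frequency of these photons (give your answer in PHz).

4060 PHz

Convert to SI: p = 16.8 keV/c = 8.9784 × 10^-24 kg·m/s.
Apply f = pc/h: f = 4.062 × 10^18 Hz.
Converting to PHz: f = 4062 PHz ≈ 4060 PHz.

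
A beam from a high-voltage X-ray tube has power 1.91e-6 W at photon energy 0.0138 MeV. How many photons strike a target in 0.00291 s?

Total energy: E_total = P·t = 1.91e-6 × 0.00291 = 5.558e-9 J.
Per-photon energy: E = 2.211e-15 J.
N = E_total / E_photon = 2.51e6.

2.51e6 photons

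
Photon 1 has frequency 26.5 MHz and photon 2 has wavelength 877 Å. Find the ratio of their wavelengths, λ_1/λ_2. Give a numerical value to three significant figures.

λ_1 = 11.31 m (from frequency = 26.5 MHz, via λ = c/f).
λ_2 = 8.770 × 10^-8 m (from wavelength = 877 Å, via λ given directly).
Ratio = 11.31 / 8.770 × 10^-8 = 1.29 × 10^8.

1.29 × 10^8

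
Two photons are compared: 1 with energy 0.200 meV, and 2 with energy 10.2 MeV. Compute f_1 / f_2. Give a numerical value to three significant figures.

1.96e-11

f_1 = 4.836e10 Hz (from energy = 0.200 meV, via f = E/h).
f_2 = 2.466e21 Hz (from energy = 10.2 MeV, via f = E/h).
Ratio = 4.836e10 / 2.466e21 = 1.96e-11.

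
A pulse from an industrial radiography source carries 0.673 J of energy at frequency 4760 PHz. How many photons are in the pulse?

2.13e14 photons

Per-photon energy: E = 3.154e-15 J (from frequency = 4760 PHz).
N = E_total / E_photon = 0.673 J / 3.154e-15 J = 2.13e14.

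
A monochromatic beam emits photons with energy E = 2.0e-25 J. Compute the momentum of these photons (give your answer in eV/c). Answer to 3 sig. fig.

Take c = 2.99792458e8 m/s, 1 eV = 1.602176634e-19 J.
The photon relation is p = E/c, giving p = 6.671e-34 kg·m/s.
Converting to eV/c: p = 1.248e-6 eV/c ≈ 1.25e-6 eV/c.

1.25e-6 eV/c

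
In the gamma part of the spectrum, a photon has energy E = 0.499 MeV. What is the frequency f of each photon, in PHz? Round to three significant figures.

1.21e5 PHz

Take h = 6.62607015e-34 J·s, 1 eV = 1.602176634e-19 J.
Convert to SI: E = 0.499 MeV = 7.9949e-14 J.
Apply f = E/h: f = 1.207e20 Hz.
Converting to PHz: f = 120700 PHz ≈ 1.21e5 PHz.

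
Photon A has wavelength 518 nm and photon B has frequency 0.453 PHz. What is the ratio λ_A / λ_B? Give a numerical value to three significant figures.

0.783

λ_A = 5.180e-7 m (from wavelength = 518 nm, via λ given directly).
λ_B = 6.618e-7 m (from frequency = 0.453 PHz, via λ = c/f).
Ratio = 5.180e-7 / 6.618e-7 = 0.783.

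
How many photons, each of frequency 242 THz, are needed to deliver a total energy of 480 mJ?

Per-photon energy: E = 1.604 × 10^-19 J (from frequency = 242 THz).
N = E_total / E_photon = 0.480 J / 1.604 × 10^-19 J = 2.99 × 10^18.

2.99 × 10^18 photons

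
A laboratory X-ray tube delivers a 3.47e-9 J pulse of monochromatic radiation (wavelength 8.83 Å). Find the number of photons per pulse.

Per-photon energy: E = 2.250e-16 J (from wavelength = 8.83 Å).
N = E_total / E_photon = 3.47e-9 J / 2.250e-16 J = 1.54e7.

1.54e7 photons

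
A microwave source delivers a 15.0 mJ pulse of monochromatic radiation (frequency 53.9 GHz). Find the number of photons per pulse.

Per-photon energy: E = 3.571e-23 J (from frequency = 53.9 GHz).
N = E_total / E_photon = 0.0150 J / 3.571e-23 J = 4.20e20.

4.20e20 photons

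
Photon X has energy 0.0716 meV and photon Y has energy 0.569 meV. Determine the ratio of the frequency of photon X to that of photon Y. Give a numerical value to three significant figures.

f_X = 1.731·10^10 Hz (from energy = 0.0716 meV, via f = E/h).
f_Y = 1.376·10^11 Hz (from energy = 0.569 meV, via f = E/h).
Ratio = 1.731·10^10 / 1.376·10^11 = 0.126.

0.126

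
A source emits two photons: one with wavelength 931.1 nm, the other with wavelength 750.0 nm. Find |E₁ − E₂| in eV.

0.322 eV

Using E = hc/λ: E₁ = 2.1334·10^-19 J, E₂ = 2.6486·10^-19 J.
|ΔE| = |2.1334·10^-19 − 2.6486·10^-19| = 5.15·10^-20 J = 0.322 eV.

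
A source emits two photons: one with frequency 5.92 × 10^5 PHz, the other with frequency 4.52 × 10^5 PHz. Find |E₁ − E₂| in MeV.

Using E = hf: E₁ = 3.923 × 10^-13 J, E₂ = 2.995 × 10^-13 J.
|ΔE| = |3.923 × 10^-13 − 2.995 × 10^-13| = 9.28 × 10^-14 J = 0.579 MeV.

0.579 MeV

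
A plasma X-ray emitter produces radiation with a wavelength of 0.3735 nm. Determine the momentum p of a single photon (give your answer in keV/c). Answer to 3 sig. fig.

First convert: λ = 0.3735 nm = 3.735 × 10^-10 m.
For a photon p = h/λ, so p = 1.774 × 10^-24 kg·m/s.
Converting to keV/c: p = 3.320 keV/c ≈ 3.32 keV/c.

3.32 keV/c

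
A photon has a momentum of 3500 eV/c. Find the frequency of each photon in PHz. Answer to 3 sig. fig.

Take h = 6.62607015·10^-34 J·s, c = 2.99792458·10^8 m/s, 1 eV = 1.602176634·10^-19 J.
Convert to SI: p = 3500 eV/c = 1.8705·10^-24 kg·m/s.
Since f = pc/h for a photon, f = 8.463·10^17 Hz.
Converting to PHz: f = 846.3 PHz ≈ 846 PHz.

846 PHz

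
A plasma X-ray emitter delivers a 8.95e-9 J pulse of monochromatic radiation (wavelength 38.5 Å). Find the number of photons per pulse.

Per-photon energy: E = 5.160e-17 J (from wavelength = 38.5 Å).
N = E_total / E_photon = 8.95e-9 J / 5.160e-17 J = 1.73e8.

1.73e8 photons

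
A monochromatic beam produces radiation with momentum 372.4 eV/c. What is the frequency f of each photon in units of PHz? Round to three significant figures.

90.0 PHz

In SI units: p = 372.4 eV/c = 1.9902e-25 kg·m/s.
Since f = pc/h for a photon, f = 9.005e16 Hz.
Converting to PHz: f = 90.05 PHz ≈ 90.0 PHz.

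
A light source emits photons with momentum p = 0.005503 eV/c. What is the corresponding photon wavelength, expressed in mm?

0.225 mm

In SI units: p = 0.005503 eV/c = 2.9410e-30 kg·m/s.
The photon relation is λ = h/p, giving λ = 2.253e-4 m.
Converting to mm: λ = 0.2253 mm ≈ 0.225 mm.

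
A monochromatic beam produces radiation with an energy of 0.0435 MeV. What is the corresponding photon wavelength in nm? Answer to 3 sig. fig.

First convert: E = 0.0435 MeV = 6.9695·10^-15 J.
The photon relation is λ = hc/E, giving λ = 2.850·10^-11 m.
Converting to nm: λ = 0.02850 nm ≈ 0.0285 nm.

0.0285 nm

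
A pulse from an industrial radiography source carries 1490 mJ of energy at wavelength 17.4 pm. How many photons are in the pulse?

1.31 × 10^14 photons

Per-photon energy: E = 1.142 × 10^-14 J (from wavelength = 17.4 pm).
N = E_total / E_photon = 1.49 J / 1.142 × 10^-14 J = 1.31 × 10^14.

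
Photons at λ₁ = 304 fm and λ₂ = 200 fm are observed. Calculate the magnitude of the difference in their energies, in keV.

Using E = hc/λ: E₁ = 6.534·10^-13 J, E₂ = 9.932·10^-13 J.
|ΔE| = |6.534·10^-13 − 9.932·10^-13| = 3.40·10^-13 J = 2120 keV.

2120 keV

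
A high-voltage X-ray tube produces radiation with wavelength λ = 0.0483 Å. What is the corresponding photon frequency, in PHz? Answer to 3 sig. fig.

6.21 × 10^4 PHz

Take c = 2.99792458 × 10^8 m/s.
In SI units: λ = 0.0483 Å = 4.83 × 10^-12 m.
Since f = c/λ for a photon, f = 6.207 × 10^19 Hz.
Converting to PHz: f = 62070 PHz ≈ 6.21 × 10^4 PHz.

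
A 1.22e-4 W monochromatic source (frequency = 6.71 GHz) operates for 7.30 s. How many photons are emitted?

2.00e20 photons

Total energy: E_total = P·t = 1.22e-4 × 7.30 = 8.906e-4 J.
Per-photon energy: E = 4.446e-24 J.
N = E_total / E_photon = 2.00e20.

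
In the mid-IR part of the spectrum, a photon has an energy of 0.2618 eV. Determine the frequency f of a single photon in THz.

63.3 THz

Use h = 6.62607015·10^-34 J·s, 1 eV = 1.602176634·10^-19 J.
First convert: E = 0.2618 eV = 4.1945·10^-20 J.
For a photon f = E/h, so f = 6.330·10^13 Hz.
Converting to THz: f = 63.30 THz ≈ 63.3 THz.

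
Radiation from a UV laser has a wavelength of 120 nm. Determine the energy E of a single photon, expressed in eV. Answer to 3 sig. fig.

10.3 eV

Take h = 6.62607015e-34 J·s, c = 2.99792458e8 m/s, 1 eV = 1.602176634e-19 J.
In SI units: λ = 120 nm = 1.2e-7 m.
For a photon E = hc/λ, so E = 1.655e-18 J.
Converting to eV: E = 10.33 eV ≈ 10.3 eV.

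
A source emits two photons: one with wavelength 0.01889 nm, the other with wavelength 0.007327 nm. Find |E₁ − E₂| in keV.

104 keV

Using E = hc/λ: E₁ = 1.0516 × 10^-14 J, E₂ = 2.7111 × 10^-14 J.
|ΔE| = |1.0516 × 10^-14 − 2.7111 × 10^-14| = 1.66 × 10^-14 J = 104 keV.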